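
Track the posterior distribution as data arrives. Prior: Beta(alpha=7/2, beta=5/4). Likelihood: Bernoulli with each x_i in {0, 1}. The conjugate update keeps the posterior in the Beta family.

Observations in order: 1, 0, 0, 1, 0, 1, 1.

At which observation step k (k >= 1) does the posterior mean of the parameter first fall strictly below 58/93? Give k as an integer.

obs 1: x=1 → posterior Beta(9/2, 5/4)
obs 2: x=0 → posterior Beta(9/2, 9/4)
obs 3: x=0 → posterior Beta(9/2, 13/4)
obs 4: x=1 → posterior Beta(11/2, 13/4)
obs 5: x=0 → posterior Beta(11/2, 17/4)
obs 6: x=1 → posterior Beta(13/2, 17/4)
obs 7: x=1 → posterior Beta(15/2, 17/4)

k = 3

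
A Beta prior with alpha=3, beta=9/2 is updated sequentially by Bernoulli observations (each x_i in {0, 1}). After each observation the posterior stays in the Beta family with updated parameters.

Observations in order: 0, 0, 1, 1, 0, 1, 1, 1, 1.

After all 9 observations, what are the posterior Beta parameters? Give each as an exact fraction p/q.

obs 1: x=0 → posterior Beta(3, 11/2)
obs 2: x=0 → posterior Beta(3, 13/2)
obs 3: x=1 → posterior Beta(4, 13/2)
obs 4: x=1 → posterior Beta(5, 13/2)
obs 5: x=0 → posterior Beta(5, 15/2)
obs 6: x=1 → posterior Beta(6, 15/2)
obs 7: x=1 → posterior Beta(7, 15/2)
obs 8: x=1 → posterior Beta(8, 15/2)
obs 9: x=1 → posterior Beta(9, 15/2)

alpha=9, beta=15/2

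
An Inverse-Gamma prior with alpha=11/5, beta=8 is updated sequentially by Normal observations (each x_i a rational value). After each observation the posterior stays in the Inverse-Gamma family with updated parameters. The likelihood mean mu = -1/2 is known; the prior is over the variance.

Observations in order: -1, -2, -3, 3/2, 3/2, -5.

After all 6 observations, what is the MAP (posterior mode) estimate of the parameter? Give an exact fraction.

obs 1: x=-1 → posterior Inverse-Gamma(27/10, 65/8)
obs 2: x=-2 → posterior Inverse-Gamma(16/5, 37/4)
obs 3: x=-3 → posterior Inverse-Gamma(37/10, 99/8)
obs 4: x=3/2 → posterior Inverse-Gamma(21/5, 115/8)
obs 5: x=3/2 → posterior Inverse-Gamma(47/10, 131/8)
obs 6: x=-5 → posterior Inverse-Gamma(26/5, 53/2)

265/62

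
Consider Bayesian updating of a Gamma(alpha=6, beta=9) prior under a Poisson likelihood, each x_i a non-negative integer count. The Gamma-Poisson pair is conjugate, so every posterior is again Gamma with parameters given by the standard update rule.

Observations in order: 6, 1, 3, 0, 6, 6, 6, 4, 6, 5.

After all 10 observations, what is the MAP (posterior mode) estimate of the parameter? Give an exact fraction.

48/19

obs 1: x=6 → posterior Gamma(12, 10)
obs 2: x=1 → posterior Gamma(13, 11)
obs 3: x=3 → posterior Gamma(16, 12)
obs 4: x=0 → posterior Gamma(16, 13)
obs 5: x=6 → posterior Gamma(22, 14)
obs 6: x=6 → posterior Gamma(28, 15)
obs 7: x=6 → posterior Gamma(34, 16)
obs 8: x=4 → posterior Gamma(38, 17)
obs 9: x=6 → posterior Gamma(44, 18)
obs 10: x=5 → posterior Gamma(49, 19)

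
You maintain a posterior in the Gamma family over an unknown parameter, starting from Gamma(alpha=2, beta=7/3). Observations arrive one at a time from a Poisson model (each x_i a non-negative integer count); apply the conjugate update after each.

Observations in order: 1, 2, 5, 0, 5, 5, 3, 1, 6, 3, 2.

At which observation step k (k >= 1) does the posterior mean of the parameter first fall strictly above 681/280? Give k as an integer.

obs 1: x=1 → posterior Gamma(3, 10/3)
obs 2: x=2 → posterior Gamma(5, 13/3)
obs 3: x=5 → posterior Gamma(10, 16/3)
obs 4: x=0 → posterior Gamma(10, 19/3)
obs 5: x=5 → posterior Gamma(15, 22/3)
obs 6: x=5 → posterior Gamma(20, 25/3)
obs 7: x=3 → posterior Gamma(23, 28/3)
obs 8: x=1 → posterior Gamma(24, 31/3)
obs 9: x=6 → posterior Gamma(30, 34/3)
obs 10: x=3 → posterior Gamma(33, 37/3)
obs 11: x=2 → posterior Gamma(35, 40/3)

k = 7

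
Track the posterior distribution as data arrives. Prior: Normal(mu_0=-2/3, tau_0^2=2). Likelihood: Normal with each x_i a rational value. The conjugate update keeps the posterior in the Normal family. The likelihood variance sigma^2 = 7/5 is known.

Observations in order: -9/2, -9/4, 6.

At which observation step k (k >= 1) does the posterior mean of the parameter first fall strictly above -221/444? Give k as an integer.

obs 1: x=-9/2 → posterior Normal(-149/51, 14/17)
obs 2: x=-9/4 → posterior Normal(-433/162, 14/27)
obs 3: x=6 → posterior Normal(-73/222, 14/37)

k = 3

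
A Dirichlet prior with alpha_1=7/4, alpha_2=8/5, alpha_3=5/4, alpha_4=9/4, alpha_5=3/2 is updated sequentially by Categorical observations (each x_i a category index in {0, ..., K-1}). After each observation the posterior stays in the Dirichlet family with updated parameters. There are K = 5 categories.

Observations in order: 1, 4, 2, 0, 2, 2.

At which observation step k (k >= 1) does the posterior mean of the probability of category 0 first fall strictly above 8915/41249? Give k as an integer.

k = 4

obs 1: x=1 → posterior Dirichlet(7/4, 13/5, 5/4, 9/4, 3/2)
obs 2: x=4 → posterior Dirichlet(7/4, 13/5, 5/4, 9/4, 5/2)
obs 3: x=2 → posterior Dirichlet(7/4, 13/5, 9/4, 9/4, 5/2)
obs 4: x=0 → posterior Dirichlet(11/4, 13/5, 9/4, 9/4, 5/2)
obs 5: x=2 → posterior Dirichlet(11/4, 13/5, 13/4, 9/4, 5/2)
obs 6: x=2 → posterior Dirichlet(11/4, 13/5, 17/4, 9/4, 5/2)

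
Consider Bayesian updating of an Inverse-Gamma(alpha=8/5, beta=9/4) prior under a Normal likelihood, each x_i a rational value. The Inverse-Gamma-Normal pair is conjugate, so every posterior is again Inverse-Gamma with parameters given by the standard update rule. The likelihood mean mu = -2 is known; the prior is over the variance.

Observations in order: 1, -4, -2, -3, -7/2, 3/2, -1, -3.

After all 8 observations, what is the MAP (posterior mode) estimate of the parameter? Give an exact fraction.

175/66

obs 1: x=1 → posterior Inverse-Gamma(21/10, 27/4)
obs 2: x=-4 → posterior Inverse-Gamma(13/5, 35/4)
obs 3: x=-2 → posterior Inverse-Gamma(31/10, 35/4)
obs 4: x=-3 → posterior Inverse-Gamma(18/5, 37/4)
obs 5: x=-7/2 → posterior Inverse-Gamma(41/10, 83/8)
obs 6: x=3/2 → posterior Inverse-Gamma(23/5, 33/2)
obs 7: x=-1 → posterior Inverse-Gamma(51/10, 17)
obs 8: x=-3 → posterior Inverse-Gamma(28/5, 35/2)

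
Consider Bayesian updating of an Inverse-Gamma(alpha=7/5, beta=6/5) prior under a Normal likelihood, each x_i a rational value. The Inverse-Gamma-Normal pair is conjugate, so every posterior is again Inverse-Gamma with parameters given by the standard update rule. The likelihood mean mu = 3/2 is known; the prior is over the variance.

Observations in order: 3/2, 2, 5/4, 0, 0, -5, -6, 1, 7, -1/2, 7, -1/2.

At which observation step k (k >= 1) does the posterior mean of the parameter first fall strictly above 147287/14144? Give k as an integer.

k = 7

obs 1: x=3/2 → posterior Inverse-Gamma(19/10, 6/5)
obs 2: x=2 → posterior Inverse-Gamma(12/5, 53/40)
obs 3: x=5/4 → posterior Inverse-Gamma(29/10, 217/160)
obs 4: x=0 → posterior Inverse-Gamma(17/5, 397/160)
obs 5: x=0 → posterior Inverse-Gamma(39/10, 577/160)
obs 6: x=-5 → posterior Inverse-Gamma(22/5, 3957/160)
obs 7: x=-6 → posterior Inverse-Gamma(49/10, 8457/160)
obs 8: x=1 → posterior Inverse-Gamma(27/5, 8477/160)
obs 9: x=7 → posterior Inverse-Gamma(59/10, 10897/160)
obs 10: x=-1/2 → posterior Inverse-Gamma(32/5, 11217/160)
obs 11: x=7 → posterior Inverse-Gamma(69/10, 13637/160)
obs 12: x=-1/2 → posterior Inverse-Gamma(37/5, 13957/160)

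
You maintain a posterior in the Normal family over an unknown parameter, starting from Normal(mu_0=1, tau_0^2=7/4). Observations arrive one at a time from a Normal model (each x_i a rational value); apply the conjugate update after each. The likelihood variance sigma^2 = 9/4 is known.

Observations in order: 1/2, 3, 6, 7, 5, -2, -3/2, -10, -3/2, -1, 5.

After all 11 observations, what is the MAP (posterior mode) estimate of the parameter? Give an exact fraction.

obs 1: x=1/2 → posterior Normal(25/32, 63/64)
obs 2: x=3 → posterior Normal(67/46, 63/92)
obs 3: x=6 → posterior Normal(151/60, 21/40)
obs 4: x=7 → posterior Normal(249/74, 63/148)
obs 5: x=5 → posterior Normal(29/8, 63/176)
obs 6: x=-2 → posterior Normal(97/34, 21/68)
obs 7: x=-3/2 → posterior Normal(135/58, 63/232)
obs 8: x=-10 → posterior Normal(1, 63/260)
obs 9: x=-3/2 → posterior Normal(109/144, 7/32)
obs 10: x=-1 → posterior Normal(95/158, 63/316)
obs 11: x=5 → posterior Normal(165/172, 63/344)

165/172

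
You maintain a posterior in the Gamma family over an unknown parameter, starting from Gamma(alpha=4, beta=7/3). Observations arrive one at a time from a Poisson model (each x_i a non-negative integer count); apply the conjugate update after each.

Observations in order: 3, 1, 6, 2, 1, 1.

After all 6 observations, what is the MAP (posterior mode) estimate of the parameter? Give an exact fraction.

obs 1: x=3 → posterior Gamma(7, 10/3)
obs 2: x=1 → posterior Gamma(8, 13/3)
obs 3: x=6 → posterior Gamma(14, 16/3)
obs 4: x=2 → posterior Gamma(16, 19/3)
obs 5: x=1 → posterior Gamma(17, 22/3)
obs 6: x=1 → posterior Gamma(18, 25/3)

51/25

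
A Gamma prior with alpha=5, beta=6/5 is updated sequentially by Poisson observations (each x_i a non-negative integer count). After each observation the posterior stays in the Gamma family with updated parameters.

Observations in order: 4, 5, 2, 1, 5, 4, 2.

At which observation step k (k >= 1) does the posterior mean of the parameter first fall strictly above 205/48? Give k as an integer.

k = 2

obs 1: x=4 → posterior Gamma(9, 11/5)
obs 2: x=5 → posterior Gamma(14, 16/5)
obs 3: x=2 → posterior Gamma(16, 21/5)
obs 4: x=1 → posterior Gamma(17, 26/5)
obs 5: x=5 → posterior Gamma(22, 31/5)
obs 6: x=4 → posterior Gamma(26, 36/5)
obs 7: x=2 → posterior Gamma(28, 41/5)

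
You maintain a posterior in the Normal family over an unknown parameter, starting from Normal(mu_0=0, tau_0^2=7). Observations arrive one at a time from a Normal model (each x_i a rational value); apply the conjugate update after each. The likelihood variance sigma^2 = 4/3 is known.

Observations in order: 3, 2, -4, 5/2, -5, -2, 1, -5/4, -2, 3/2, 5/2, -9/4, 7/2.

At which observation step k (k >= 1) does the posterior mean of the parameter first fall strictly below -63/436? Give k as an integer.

k = 5

obs 1: x=3 → posterior Normal(63/25, 28/25)
obs 2: x=2 → posterior Normal(105/46, 14/23)
obs 3: x=-4 → posterior Normal(21/67, 28/67)
obs 4: x=5/2 → posterior Normal(147/176, 7/22)
obs 5: x=-5 → posterior Normal(-63/218, 28/109)
obs 6: x=-2 → posterior Normal(-147/260, 14/65)
obs 7: x=1 → posterior Normal(-105/302, 28/151)
obs 8: x=-5/4 → posterior Normal(-315/688, 7/43)
obs 9: x=-2 → posterior Normal(-483/772, 28/193)
obs 10: x=3/2 → posterior Normal(-357/856, 14/107)
obs 11: x=5/2 → posterior Normal(-147/940, 28/235)
obs 12: x=-9/4 → posterior Normal(-21/64, 7/64)
obs 13: x=7/2 → posterior Normal(-21/554, 28/277)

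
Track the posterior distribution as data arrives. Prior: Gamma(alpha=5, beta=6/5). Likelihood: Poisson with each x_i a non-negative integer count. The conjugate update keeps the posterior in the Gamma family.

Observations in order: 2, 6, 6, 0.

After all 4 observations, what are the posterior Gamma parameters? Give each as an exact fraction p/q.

alpha=19, beta=26/5

obs 1: x=2 → posterior Gamma(7, 11/5)
obs 2: x=6 → posterior Gamma(13, 16/5)
obs 3: x=6 → posterior Gamma(19, 21/5)
obs 4: x=0 → posterior Gamma(19, 26/5)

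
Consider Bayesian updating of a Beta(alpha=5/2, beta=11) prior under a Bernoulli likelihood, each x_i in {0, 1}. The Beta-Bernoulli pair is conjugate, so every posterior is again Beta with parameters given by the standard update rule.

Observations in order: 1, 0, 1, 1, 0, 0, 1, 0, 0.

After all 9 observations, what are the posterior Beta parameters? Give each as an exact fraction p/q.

alpha=13/2, beta=16

obs 1: x=1 → posterior Beta(7/2, 11)
obs 2: x=0 → posterior Beta(7/2, 12)
obs 3: x=1 → posterior Beta(9/2, 12)
obs 4: x=1 → posterior Beta(11/2, 12)
obs 5: x=0 → posterior Beta(11/2, 13)
obs 6: x=0 → posterior Beta(11/2, 14)
obs 7: x=1 → posterior Beta(13/2, 14)
obs 8: x=0 → posterior Beta(13/2, 15)
obs 9: x=0 → posterior Beta(13/2, 16)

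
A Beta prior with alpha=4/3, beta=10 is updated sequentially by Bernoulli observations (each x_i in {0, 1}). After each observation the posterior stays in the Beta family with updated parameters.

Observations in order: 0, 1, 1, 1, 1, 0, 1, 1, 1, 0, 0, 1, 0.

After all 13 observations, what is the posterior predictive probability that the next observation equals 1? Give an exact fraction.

28/73

obs 1: x=0 → posterior Beta(4/3, 11)
obs 2: x=1 → posterior Beta(7/3, 11)
obs 3: x=1 → posterior Beta(10/3, 11)
obs 4: x=1 → posterior Beta(13/3, 11)
obs 5: x=1 → posterior Beta(16/3, 11)
obs 6: x=0 → posterior Beta(16/3, 12)
obs 7: x=1 → posterior Beta(19/3, 12)
obs 8: x=1 → posterior Beta(22/3, 12)
obs 9: x=1 → posterior Beta(25/3, 12)
obs 10: x=0 → posterior Beta(25/3, 13)
obs 11: x=0 → posterior Beta(25/3, 14)
obs 12: x=1 → posterior Beta(28/3, 14)
obs 13: x=0 → posterior Beta(28/3, 15)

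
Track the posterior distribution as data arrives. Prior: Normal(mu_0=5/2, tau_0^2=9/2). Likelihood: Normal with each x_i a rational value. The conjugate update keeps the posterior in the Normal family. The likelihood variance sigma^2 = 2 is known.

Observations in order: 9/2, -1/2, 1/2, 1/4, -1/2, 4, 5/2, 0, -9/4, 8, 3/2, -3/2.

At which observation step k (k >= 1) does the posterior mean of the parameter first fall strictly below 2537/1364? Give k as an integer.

obs 1: x=9/2 → posterior Normal(101/26, 18/13)
obs 2: x=-1/2 → posterior Normal(23/11, 9/11)
obs 3: x=1/2 → posterior Normal(101/62, 18/31)
obs 4: x=1/4 → posterior Normal(211/160, 9/20)
obs 5: x=-1/2 → posterior Normal(193/196, 18/49)
obs 6: x=4 → posterior Normal(337/232, 9/29)
obs 7: x=5/2 → posterior Normal(427/268, 18/67)
obs 8: x=0 → posterior Normal(427/304, 9/38)
obs 9: x=-9/4 → posterior Normal(173/170, 18/85)
obs 10: x=8 → posterior Normal(317/188, 9/47)
obs 11: x=3/2 → posterior Normal(172/103, 18/103)
obs 12: x=-3/2 → posterior Normal(317/224, 9/56)

k = 3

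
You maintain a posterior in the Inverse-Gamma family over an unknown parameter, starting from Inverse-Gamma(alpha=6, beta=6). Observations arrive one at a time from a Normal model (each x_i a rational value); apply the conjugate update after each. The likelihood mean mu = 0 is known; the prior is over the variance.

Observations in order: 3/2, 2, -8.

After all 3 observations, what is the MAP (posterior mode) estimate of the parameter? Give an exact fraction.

obs 1: x=3/2 → posterior Inverse-Gamma(13/2, 57/8)
obs 2: x=2 → posterior Inverse-Gamma(7, 73/8)
obs 3: x=-8 → posterior Inverse-Gamma(15/2, 329/8)

329/68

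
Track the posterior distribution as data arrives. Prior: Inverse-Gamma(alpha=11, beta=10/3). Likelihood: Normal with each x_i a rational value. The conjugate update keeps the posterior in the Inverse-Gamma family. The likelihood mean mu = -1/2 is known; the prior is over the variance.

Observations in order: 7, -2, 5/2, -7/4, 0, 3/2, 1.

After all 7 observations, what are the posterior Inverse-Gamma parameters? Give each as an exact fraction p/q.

alpha=29/2, beta=3947/96

obs 1: x=7 → posterior Inverse-Gamma(23/2, 755/24)
obs 2: x=-2 → posterior Inverse-Gamma(12, 391/12)
obs 3: x=5/2 → posterior Inverse-Gamma(25/2, 445/12)
obs 4: x=-7/4 → posterior Inverse-Gamma(13, 3635/96)
obs 5: x=0 → posterior Inverse-Gamma(27/2, 3647/96)
obs 6: x=3/2 → posterior Inverse-Gamma(14, 3839/96)
obs 7: x=1 → posterior Inverse-Gamma(29/2, 3947/96)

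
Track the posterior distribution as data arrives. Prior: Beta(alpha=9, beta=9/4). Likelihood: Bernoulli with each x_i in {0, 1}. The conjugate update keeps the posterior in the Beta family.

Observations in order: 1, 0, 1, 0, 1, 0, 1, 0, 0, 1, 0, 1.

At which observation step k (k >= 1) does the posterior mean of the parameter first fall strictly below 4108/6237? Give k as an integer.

obs 1: x=1 → posterior Beta(10, 9/4)
obs 2: x=0 → posterior Beta(10, 13/4)
obs 3: x=1 → posterior Beta(11, 13/4)
obs 4: x=0 → posterior Beta(11, 17/4)
obs 5: x=1 → posterior Beta(12, 17/4)
obs 6: x=0 → posterior Beta(12, 21/4)
obs 7: x=1 → posterior Beta(13, 21/4)
obs 8: x=0 → posterior Beta(13, 25/4)
obs 9: x=0 → posterior Beta(13, 29/4)
obs 10: x=1 → posterior Beta(14, 29/4)
obs 11: x=0 → posterior Beta(14, 33/4)
obs 12: x=1 → posterior Beta(15, 33/4)

k = 9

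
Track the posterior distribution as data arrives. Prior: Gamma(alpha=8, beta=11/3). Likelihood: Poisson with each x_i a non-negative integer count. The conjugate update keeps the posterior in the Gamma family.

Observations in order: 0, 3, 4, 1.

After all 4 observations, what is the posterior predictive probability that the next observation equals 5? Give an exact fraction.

1444027376749157708874899787/32383241954715289872552820736

obs 1: x=0 → posterior Gamma(8, 14/3)
obs 2: x=3 → posterior Gamma(11, 17/3)
obs 3: x=4 → posterior Gamma(15, 20/3)
obs 4: x=1 → posterior Gamma(16, 23/3)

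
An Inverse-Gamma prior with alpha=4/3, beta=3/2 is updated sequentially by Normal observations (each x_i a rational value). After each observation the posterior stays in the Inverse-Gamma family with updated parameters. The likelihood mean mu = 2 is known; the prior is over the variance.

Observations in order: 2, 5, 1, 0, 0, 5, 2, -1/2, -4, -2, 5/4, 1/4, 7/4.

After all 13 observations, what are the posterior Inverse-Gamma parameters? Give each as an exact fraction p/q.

obs 1: x=2 → posterior Inverse-Gamma(11/6, 3/2)
obs 2: x=5 → posterior Inverse-Gamma(7/3, 6)
obs 3: x=1 → posterior Inverse-Gamma(17/6, 13/2)
obs 4: x=0 → posterior Inverse-Gamma(10/3, 17/2)
obs 5: x=0 → posterior Inverse-Gamma(23/6, 21/2)
obs 6: x=5 → posterior Inverse-Gamma(13/3, 15)
obs 7: x=2 → posterior Inverse-Gamma(29/6, 15)
obs 8: x=-1/2 → posterior Inverse-Gamma(16/3, 145/8)
obs 9: x=-4 → posterior Inverse-Gamma(35/6, 289/8)
obs 10: x=-2 → posterior Inverse-Gamma(19/3, 353/8)
obs 11: x=5/4 → posterior Inverse-Gamma(41/6, 1421/32)
obs 12: x=1/4 → posterior Inverse-Gamma(22/3, 735/16)
obs 13: x=7/4 → posterior Inverse-Gamma(47/6, 1471/32)

alpha=47/6, beta=1471/32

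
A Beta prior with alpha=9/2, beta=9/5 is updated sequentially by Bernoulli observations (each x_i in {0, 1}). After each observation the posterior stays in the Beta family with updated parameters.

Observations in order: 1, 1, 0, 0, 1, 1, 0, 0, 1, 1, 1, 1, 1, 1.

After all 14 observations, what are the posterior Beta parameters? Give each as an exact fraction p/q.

obs 1: x=1 → posterior Beta(11/2, 9/5)
obs 2: x=1 → posterior Beta(13/2, 9/5)
obs 3: x=0 → posterior Beta(13/2, 14/5)
obs 4: x=0 → posterior Beta(13/2, 19/5)
obs 5: x=1 → posterior Beta(15/2, 19/5)
obs 6: x=1 → posterior Beta(17/2, 19/5)
obs 7: x=0 → posterior Beta(17/2, 24/5)
obs 8: x=0 → posterior Beta(17/2, 29/5)
obs 9: x=1 → posterior Beta(19/2, 29/5)
obs 10: x=1 → posterior Beta(21/2, 29/5)
obs 11: x=1 → posterior Beta(23/2, 29/5)
obs 12: x=1 → posterior Beta(25/2, 29/5)
obs 13: x=1 → posterior Beta(27/2, 29/5)
obs 14: x=1 → posterior Beta(29/2, 29/5)

alpha=29/2, beta=29/5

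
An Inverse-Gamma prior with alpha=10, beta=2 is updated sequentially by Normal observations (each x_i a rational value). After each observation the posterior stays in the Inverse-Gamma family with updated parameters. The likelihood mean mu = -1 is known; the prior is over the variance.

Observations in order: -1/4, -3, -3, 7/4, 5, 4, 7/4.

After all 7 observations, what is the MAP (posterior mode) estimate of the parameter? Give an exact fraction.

1419/464

obs 1: x=-1/4 → posterior Inverse-Gamma(21/2, 73/32)
obs 2: x=-3 → posterior Inverse-Gamma(11, 137/32)
obs 3: x=-3 → posterior Inverse-Gamma(23/2, 201/32)
obs 4: x=7/4 → posterior Inverse-Gamma(12, 161/16)
obs 5: x=5 → posterior Inverse-Gamma(25/2, 449/16)
obs 6: x=4 → posterior Inverse-Gamma(13, 649/16)
obs 7: x=7/4 → posterior Inverse-Gamma(27/2, 1419/32)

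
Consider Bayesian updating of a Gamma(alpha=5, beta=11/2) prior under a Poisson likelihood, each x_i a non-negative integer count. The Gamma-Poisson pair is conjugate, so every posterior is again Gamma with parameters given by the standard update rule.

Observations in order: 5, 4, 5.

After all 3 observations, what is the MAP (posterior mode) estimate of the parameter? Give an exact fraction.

36/17

obs 1: x=5 → posterior Gamma(10, 13/2)
obs 2: x=4 → posterior Gamma(14, 15/2)
obs 3: x=5 → posterior Gamma(19, 17/2)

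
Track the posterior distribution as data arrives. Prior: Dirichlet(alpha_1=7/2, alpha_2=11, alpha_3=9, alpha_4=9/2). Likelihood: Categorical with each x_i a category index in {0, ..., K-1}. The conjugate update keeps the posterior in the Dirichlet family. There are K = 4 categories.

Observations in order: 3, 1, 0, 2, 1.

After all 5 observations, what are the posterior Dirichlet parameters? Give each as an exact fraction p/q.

obs 1: x=3 → posterior Dirichlet(7/2, 11, 9, 11/2)
obs 2: x=1 → posterior Dirichlet(7/2, 12, 9, 11/2)
obs 3: x=0 → posterior Dirichlet(9/2, 12, 9, 11/2)
obs 4: x=2 → posterior Dirichlet(9/2, 12, 10, 11/2)
obs 5: x=1 → posterior Dirichlet(9/2, 13, 10, 11/2)

alpha_1=9/2, alpha_2=13, alpha_3=10, alpha_4=11/2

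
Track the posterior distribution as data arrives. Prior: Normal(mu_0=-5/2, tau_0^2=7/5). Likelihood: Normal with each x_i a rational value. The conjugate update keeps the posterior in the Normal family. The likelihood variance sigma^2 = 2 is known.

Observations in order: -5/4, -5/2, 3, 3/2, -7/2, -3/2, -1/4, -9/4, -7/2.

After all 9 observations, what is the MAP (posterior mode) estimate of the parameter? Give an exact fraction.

obs 1: x=-5/4 → posterior Normal(-135/68, 14/17)
obs 2: x=-5/2 → posterior Normal(-205/96, 7/12)
obs 3: x=3 → posterior Normal(-121/124, 14/31)
obs 4: x=3/2 → posterior Normal(-79/152, 7/19)
obs 5: x=-7/2 → posterior Normal(-59/60, 14/45)
obs 6: x=-3/2 → posterior Normal(-219/208, 7/26)
obs 7: x=-1/4 → posterior Normal(-113/118, 14/59)
obs 8: x=-9/4 → posterior Normal(-289/264, 7/33)
obs 9: x=-7/2 → posterior Normal(-387/292, 14/73)

-387/292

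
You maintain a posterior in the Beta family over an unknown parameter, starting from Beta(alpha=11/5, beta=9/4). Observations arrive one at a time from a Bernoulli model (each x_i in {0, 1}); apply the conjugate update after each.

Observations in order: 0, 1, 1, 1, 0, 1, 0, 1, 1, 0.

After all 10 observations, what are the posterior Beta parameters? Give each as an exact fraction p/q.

alpha=41/5, beta=25/4

obs 1: x=0 → posterior Beta(11/5, 13/4)
obs 2: x=1 → posterior Beta(16/5, 13/4)
obs 3: x=1 → posterior Beta(21/5, 13/4)
obs 4: x=1 → posterior Beta(26/5, 13/4)
obs 5: x=0 → posterior Beta(26/5, 17/4)
obs 6: x=1 → posterior Beta(31/5, 17/4)
obs 7: x=0 → posterior Beta(31/5, 21/4)
obs 8: x=1 → posterior Beta(36/5, 21/4)
obs 9: x=1 → posterior Beta(41/5, 21/4)
obs 10: x=0 → posterior Beta(41/5, 25/4)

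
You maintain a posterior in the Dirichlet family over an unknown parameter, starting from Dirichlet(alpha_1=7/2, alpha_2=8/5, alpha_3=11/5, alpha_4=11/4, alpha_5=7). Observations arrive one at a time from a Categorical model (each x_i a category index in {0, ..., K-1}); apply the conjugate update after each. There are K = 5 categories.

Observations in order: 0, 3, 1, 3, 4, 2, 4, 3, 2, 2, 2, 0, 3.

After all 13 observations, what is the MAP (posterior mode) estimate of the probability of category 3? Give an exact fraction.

115/501

obs 1: x=0 → posterior Dirichlet(9/2, 8/5, 11/5, 11/4, 7)
obs 2: x=3 → posterior Dirichlet(9/2, 8/5, 11/5, 15/4, 7)
obs 3: x=1 → posterior Dirichlet(9/2, 13/5, 11/5, 15/4, 7)
obs 4: x=3 → posterior Dirichlet(9/2, 13/5, 11/5, 19/4, 7)
obs 5: x=4 → posterior Dirichlet(9/2, 13/5, 11/5, 19/4, 8)
obs 6: x=2 → posterior Dirichlet(9/2, 13/5, 16/5, 19/4, 8)
obs 7: x=4 → posterior Dirichlet(9/2, 13/5, 16/5, 19/4, 9)
obs 8: x=3 → posterior Dirichlet(9/2, 13/5, 16/5, 23/4, 9)
obs 9: x=2 → posterior Dirichlet(9/2, 13/5, 21/5, 23/4, 9)
obs 10: x=2 → posterior Dirichlet(9/2, 13/5, 26/5, 23/4, 9)
obs 11: x=2 → posterior Dirichlet(9/2, 13/5, 31/5, 23/4, 9)
obs 12: x=0 → posterior Dirichlet(11/2, 13/5, 31/5, 23/4, 9)
obs 13: x=3 → posterior Dirichlet(11/2, 13/5, 31/5, 27/4, 9)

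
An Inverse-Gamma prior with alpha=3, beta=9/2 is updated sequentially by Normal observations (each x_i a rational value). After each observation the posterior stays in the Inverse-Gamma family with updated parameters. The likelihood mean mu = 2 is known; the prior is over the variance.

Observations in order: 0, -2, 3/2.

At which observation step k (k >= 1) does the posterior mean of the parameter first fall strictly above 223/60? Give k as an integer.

k = 2

obs 1: x=0 → posterior Inverse-Gamma(7/2, 13/2)
obs 2: x=-2 → posterior Inverse-Gamma(4, 29/2)
obs 3: x=3/2 → posterior Inverse-Gamma(9/2, 117/8)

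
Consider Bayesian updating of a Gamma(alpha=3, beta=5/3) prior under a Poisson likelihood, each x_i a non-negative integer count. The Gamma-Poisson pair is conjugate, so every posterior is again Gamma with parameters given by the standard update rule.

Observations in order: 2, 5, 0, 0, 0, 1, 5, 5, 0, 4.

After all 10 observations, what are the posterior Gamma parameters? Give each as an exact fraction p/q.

obs 1: x=2 → posterior Gamma(5, 8/3)
obs 2: x=5 → posterior Gamma(10, 11/3)
obs 3: x=0 → posterior Gamma(10, 14/3)
obs 4: x=0 → posterior Gamma(10, 17/3)
obs 5: x=0 → posterior Gamma(10, 20/3)
obs 6: x=1 → posterior Gamma(11, 23/3)
obs 7: x=5 → posterior Gamma(16, 26/3)
obs 8: x=5 → posterior Gamma(21, 29/3)
obs 9: x=0 → posterior Gamma(21, 32/3)
obs 10: x=4 → posterior Gamma(25, 35/3)

alpha=25, beta=35/3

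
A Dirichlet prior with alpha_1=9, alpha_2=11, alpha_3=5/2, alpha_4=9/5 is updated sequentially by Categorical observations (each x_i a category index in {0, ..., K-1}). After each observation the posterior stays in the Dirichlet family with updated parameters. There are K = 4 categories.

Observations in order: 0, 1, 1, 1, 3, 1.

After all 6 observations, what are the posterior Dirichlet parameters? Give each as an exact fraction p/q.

alpha_1=10, alpha_2=15, alpha_3=5/2, alpha_4=14/5

obs 1: x=0 → posterior Dirichlet(10, 11, 5/2, 9/5)
obs 2: x=1 → posterior Dirichlet(10, 12, 5/2, 9/5)
obs 3: x=1 → posterior Dirichlet(10, 13, 5/2, 9/5)
obs 4: x=1 → posterior Dirichlet(10, 14, 5/2, 9/5)
obs 5: x=3 → posterior Dirichlet(10, 14, 5/2, 14/5)
obs 6: x=1 → posterior Dirichlet(10, 15, 5/2, 14/5)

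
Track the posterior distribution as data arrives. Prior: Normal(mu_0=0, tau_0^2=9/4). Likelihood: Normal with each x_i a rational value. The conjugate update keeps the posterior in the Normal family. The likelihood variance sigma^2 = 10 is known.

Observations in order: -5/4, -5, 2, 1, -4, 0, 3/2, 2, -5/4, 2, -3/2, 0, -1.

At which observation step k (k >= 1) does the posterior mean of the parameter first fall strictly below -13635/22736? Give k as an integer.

k = 2

obs 1: x=-5/4 → posterior Normal(-45/196, 90/49)
obs 2: x=-5 → posterior Normal(-225/232, 45/29)
obs 3: x=2 → posterior Normal(-153/268, 90/67)
obs 4: x=1 → posterior Normal(-117/304, 45/38)
obs 5: x=-4 → posterior Normal(-261/340, 18/17)
obs 6: x=0 → posterior Normal(-261/376, 45/47)
obs 7: x=3/2 → posterior Normal(-207/412, 90/103)
obs 8: x=2 → posterior Normal(-135/448, 45/56)
obs 9: x=-5/4 → posterior Normal(-45/121, 90/121)
obs 10: x=2 → posterior Normal(-27/130, 9/13)
obs 11: x=-3/2 → posterior Normal(-81/278, 90/139)
obs 12: x=0 → posterior Normal(-81/296, 45/74)
obs 13: x=-1 → posterior Normal(-99/314, 90/157)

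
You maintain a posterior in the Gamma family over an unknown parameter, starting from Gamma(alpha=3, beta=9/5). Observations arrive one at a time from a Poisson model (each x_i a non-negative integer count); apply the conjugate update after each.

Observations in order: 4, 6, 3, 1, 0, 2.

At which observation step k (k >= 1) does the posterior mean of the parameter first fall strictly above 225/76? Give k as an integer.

obs 1: x=4 → posterior Gamma(7, 14/5)
obs 2: x=6 → posterior Gamma(13, 19/5)
obs 3: x=3 → posterior Gamma(16, 24/5)
obs 4: x=1 → posterior Gamma(17, 29/5)
obs 5: x=0 → posterior Gamma(17, 34/5)
obs 6: x=2 → posterior Gamma(19, 39/5)

k = 2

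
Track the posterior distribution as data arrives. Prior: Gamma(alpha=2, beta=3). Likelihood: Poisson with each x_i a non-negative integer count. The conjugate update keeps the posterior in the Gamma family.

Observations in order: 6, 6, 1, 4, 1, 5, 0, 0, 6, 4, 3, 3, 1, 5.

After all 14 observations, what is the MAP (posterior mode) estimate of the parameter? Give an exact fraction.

obs 1: x=6 → posterior Gamma(8, 4)
obs 2: x=6 → posterior Gamma(14, 5)
obs 3: x=1 → posterior Gamma(15, 6)
obs 4: x=4 → posterior Gamma(19, 7)
obs 5: x=1 → posterior Gamma(20, 8)
obs 6: x=5 → posterior Gamma(25, 9)
obs 7: x=0 → posterior Gamma(25, 10)
obs 8: x=0 → posterior Gamma(25, 11)
obs 9: x=6 → posterior Gamma(31, 12)
obs 10: x=4 → posterior Gamma(35, 13)
obs 11: x=3 → posterior Gamma(38, 14)
obs 12: x=3 → posterior Gamma(41, 15)
obs 13: x=1 → posterior Gamma(42, 16)
obs 14: x=5 → posterior Gamma(47, 17)

46/17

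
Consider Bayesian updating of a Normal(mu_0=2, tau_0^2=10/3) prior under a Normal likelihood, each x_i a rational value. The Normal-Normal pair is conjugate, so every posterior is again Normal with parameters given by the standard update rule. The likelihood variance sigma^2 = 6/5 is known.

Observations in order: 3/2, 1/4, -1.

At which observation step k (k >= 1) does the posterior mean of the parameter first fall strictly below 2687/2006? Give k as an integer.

k = 2

obs 1: x=3/2 → posterior Normal(111/68, 15/17)
obs 2: x=1/4 → posterior Normal(247/236, 30/59)
obs 3: x=-1 → posterior Normal(7/16, 5/14)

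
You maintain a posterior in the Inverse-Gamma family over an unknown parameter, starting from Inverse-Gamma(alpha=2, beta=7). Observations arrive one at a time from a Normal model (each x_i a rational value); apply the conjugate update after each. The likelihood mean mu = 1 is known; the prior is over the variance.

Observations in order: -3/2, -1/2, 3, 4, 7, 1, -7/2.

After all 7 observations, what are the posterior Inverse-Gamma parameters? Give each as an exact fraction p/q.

alpha=11/2, beta=367/8

obs 1: x=-3/2 → posterior Inverse-Gamma(5/2, 81/8)
obs 2: x=-1/2 → posterior Inverse-Gamma(3, 45/4)
obs 3: x=3 → posterior Inverse-Gamma(7/2, 53/4)
obs 4: x=4 → posterior Inverse-Gamma(4, 71/4)
obs 5: x=7 → posterior Inverse-Gamma(9/2, 143/4)
obs 6: x=1 → posterior Inverse-Gamma(5, 143/4)
obs 7: x=-7/2 → posterior Inverse-Gamma(11/2, 367/8)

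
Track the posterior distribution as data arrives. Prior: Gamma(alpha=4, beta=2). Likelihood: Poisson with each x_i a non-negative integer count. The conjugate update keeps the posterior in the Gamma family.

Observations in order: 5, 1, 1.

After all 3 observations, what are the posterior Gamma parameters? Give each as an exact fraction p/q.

obs 1: x=5 → posterior Gamma(9, 3)
obs 2: x=1 → posterior Gamma(10, 4)
obs 3: x=1 → posterior Gamma(11, 5)

alpha=11, beta=5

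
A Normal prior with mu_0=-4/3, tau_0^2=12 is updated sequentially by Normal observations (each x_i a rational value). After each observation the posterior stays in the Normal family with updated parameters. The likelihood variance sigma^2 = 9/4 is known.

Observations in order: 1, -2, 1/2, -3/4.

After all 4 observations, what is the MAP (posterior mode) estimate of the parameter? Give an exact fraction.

obs 1: x=1 → posterior Normal(12/19, 36/19)
obs 2: x=-2 → posterior Normal(-4/7, 36/35)
obs 3: x=1/2 → posterior Normal(-4/17, 12/17)
obs 4: x=-3/4 → posterior Normal(-24/67, 36/67)

-24/67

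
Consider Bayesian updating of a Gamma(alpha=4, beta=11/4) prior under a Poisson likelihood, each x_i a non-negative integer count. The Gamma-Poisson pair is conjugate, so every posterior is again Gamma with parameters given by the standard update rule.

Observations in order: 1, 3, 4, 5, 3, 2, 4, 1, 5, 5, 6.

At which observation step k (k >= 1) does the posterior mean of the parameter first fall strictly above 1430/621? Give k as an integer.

obs 1: x=1 → posterior Gamma(5, 15/4)
obs 2: x=3 → posterior Gamma(8, 19/4)
obs 3: x=4 → posterior Gamma(12, 23/4)
obs 4: x=5 → posterior Gamma(17, 27/4)
obs 5: x=3 → posterior Gamma(20, 31/4)
obs 6: x=2 → posterior Gamma(22, 35/4)
obs 7: x=4 → posterior Gamma(26, 39/4)
obs 8: x=1 → posterior Gamma(27, 43/4)
obs 9: x=5 → posterior Gamma(32, 47/4)
obs 10: x=5 → posterior Gamma(37, 51/4)
obs 11: x=6 → posterior Gamma(43, 55/4)

k = 4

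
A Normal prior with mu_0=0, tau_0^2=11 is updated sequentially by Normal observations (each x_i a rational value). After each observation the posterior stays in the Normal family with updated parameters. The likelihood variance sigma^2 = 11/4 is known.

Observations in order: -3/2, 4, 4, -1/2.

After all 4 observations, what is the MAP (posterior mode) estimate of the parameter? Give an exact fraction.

obs 1: x=-3/2 → posterior Normal(-6/5, 11/5)
obs 2: x=4 → posterior Normal(10/9, 11/9)
obs 3: x=4 → posterior Normal(2, 11/13)
obs 4: x=-1/2 → posterior Normal(24/17, 11/17)

24/17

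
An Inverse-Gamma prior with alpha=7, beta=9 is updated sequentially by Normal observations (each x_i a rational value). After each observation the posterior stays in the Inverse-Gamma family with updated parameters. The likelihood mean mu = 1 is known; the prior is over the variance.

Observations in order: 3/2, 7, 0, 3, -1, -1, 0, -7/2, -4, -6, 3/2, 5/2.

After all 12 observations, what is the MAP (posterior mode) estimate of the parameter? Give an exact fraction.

obs 1: x=3/2 → posterior Inverse-Gamma(15/2, 73/8)
obs 2: x=7 → posterior Inverse-Gamma(8, 217/8)
obs 3: x=0 → posterior Inverse-Gamma(17/2, 221/8)
obs 4: x=3 → posterior Inverse-Gamma(9, 237/8)
obs 5: x=-1 → posterior Inverse-Gamma(19/2, 253/8)
obs 6: x=-1 → posterior Inverse-Gamma(10, 269/8)
obs 7: x=0 → posterior Inverse-Gamma(21/2, 273/8)
obs 8: x=-7/2 → posterior Inverse-Gamma(11, 177/4)
obs 9: x=-4 → posterior Inverse-Gamma(23/2, 227/4)
obs 10: x=-6 → posterior Inverse-Gamma(12, 325/4)
obs 11: x=3/2 → posterior Inverse-Gamma(25/2, 651/8)
obs 12: x=5/2 → posterior Inverse-Gamma(13, 165/2)

165/28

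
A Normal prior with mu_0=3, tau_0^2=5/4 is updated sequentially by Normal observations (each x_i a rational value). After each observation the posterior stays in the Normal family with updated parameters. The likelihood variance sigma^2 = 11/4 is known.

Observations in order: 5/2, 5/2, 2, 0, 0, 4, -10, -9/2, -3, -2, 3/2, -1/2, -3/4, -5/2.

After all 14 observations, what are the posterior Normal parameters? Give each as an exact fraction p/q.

obs 1: x=5/2 → posterior Normal(91/32, 55/64)
obs 2: x=5/2 → posterior Normal(58/21, 55/84)
obs 3: x=2 → posterior Normal(34/13, 55/104)
obs 4: x=0 → posterior Normal(68/31, 55/124)
obs 5: x=0 → posterior Normal(17/9, 55/144)
obs 6: x=4 → posterior Normal(88/41, 55/164)
obs 7: x=-10 → posterior Normal(19/23, 55/184)
obs 8: x=-9/2 → posterior Normal(31/102, 55/204)
obs 9: x=-3 → posterior Normal(1/112, 55/224)
obs 10: x=-2 → posterior Normal(-19/122, 55/244)
obs 11: x=3/2 → posterior Normal(-1/33, 5/24)
obs 12: x=-1/2 → posterior Normal(-9/142, 55/284)
obs 13: x=-3/4 → posterior Normal(-33/304, 55/304)
obs 14: x=-5/2 → posterior Normal(-83/324, 55/324)

mu_0=-83/324, tau_0^2=55/324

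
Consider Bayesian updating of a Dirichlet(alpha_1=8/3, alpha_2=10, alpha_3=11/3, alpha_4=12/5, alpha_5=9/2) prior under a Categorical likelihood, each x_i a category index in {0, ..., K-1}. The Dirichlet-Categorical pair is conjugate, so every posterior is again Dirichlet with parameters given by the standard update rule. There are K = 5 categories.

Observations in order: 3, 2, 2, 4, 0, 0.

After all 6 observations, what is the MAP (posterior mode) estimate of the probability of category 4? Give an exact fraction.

obs 1: x=3 → posterior Dirichlet(8/3, 10, 11/3, 17/5, 9/2)
obs 2: x=2 → posterior Dirichlet(8/3, 10, 14/3, 17/5, 9/2)
obs 3: x=2 → posterior Dirichlet(8/3, 10, 17/3, 17/5, 9/2)
obs 4: x=4 → posterior Dirichlet(8/3, 10, 17/3, 17/5, 11/2)
obs 5: x=0 → posterior Dirichlet(11/3, 10, 17/3, 17/5, 11/2)
obs 6: x=0 → posterior Dirichlet(14/3, 10, 17/3, 17/5, 11/2)

135/727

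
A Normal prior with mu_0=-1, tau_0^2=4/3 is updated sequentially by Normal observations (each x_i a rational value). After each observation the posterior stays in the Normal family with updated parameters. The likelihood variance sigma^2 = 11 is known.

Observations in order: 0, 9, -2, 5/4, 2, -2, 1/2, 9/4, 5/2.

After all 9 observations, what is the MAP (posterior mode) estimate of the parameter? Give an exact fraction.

obs 1: x=0 → posterior Normal(-33/37, 44/37)
obs 2: x=9 → posterior Normal(3/41, 44/41)
obs 3: x=-2 → posterior Normal(-1/9, 44/45)
obs 4: x=5/4 → posterior Normal(0, 44/49)
obs 5: x=2 → posterior Normal(8/53, 44/53)
obs 6: x=-2 → posterior Normal(0, 44/57)
obs 7: x=1/2 → posterior Normal(2/61, 44/61)
obs 8: x=9/4 → posterior Normal(11/65, 44/65)
obs 9: x=5/2 → posterior Normal(7/23, 44/69)

7/23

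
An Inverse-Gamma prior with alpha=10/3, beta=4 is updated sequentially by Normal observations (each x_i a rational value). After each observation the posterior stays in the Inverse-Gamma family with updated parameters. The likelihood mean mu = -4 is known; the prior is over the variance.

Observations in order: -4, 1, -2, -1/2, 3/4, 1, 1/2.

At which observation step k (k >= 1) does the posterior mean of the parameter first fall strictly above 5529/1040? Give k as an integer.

k = 4

obs 1: x=-4 → posterior Inverse-Gamma(23/6, 4)
obs 2: x=1 → posterior Inverse-Gamma(13/3, 33/2)
obs 3: x=-2 → posterior Inverse-Gamma(29/6, 37/2)
obs 4: x=-1/2 → posterior Inverse-Gamma(16/3, 197/8)
obs 5: x=3/4 → posterior Inverse-Gamma(35/6, 1149/32)
obs 6: x=1 → posterior Inverse-Gamma(19/3, 1549/32)
obs 7: x=1/2 → posterior Inverse-Gamma(41/6, 1873/32)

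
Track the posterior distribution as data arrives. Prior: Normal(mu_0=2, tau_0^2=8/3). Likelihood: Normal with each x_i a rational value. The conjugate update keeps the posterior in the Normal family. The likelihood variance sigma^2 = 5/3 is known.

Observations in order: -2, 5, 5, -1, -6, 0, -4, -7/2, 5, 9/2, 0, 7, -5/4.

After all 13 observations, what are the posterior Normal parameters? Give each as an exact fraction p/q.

mu_0=80/109, tau_0^2=40/327

obs 1: x=-2 → posterior Normal(-6/13, 40/39)
obs 2: x=5 → posterior Normal(34/21, 40/63)
obs 3: x=5 → posterior Normal(74/29, 40/87)
obs 4: x=-1 → posterior Normal(66/37, 40/111)
obs 5: x=-6 → posterior Normal(2/5, 8/27)
obs 6: x=0 → posterior Normal(18/53, 40/159)
obs 7: x=-4 → posterior Normal(-14/61, 40/183)
obs 8: x=-7/2 → posterior Normal(-14/23, 40/207)
obs 9: x=5 → posterior Normal(-2/77, 40/231)
obs 10: x=9/2 → posterior Normal(2/5, 8/51)
obs 11: x=0 → posterior Normal(34/93, 40/279)
obs 12: x=7 → posterior Normal(90/101, 40/303)
obs 13: x=-5/4 → posterior Normal(80/109, 40/327)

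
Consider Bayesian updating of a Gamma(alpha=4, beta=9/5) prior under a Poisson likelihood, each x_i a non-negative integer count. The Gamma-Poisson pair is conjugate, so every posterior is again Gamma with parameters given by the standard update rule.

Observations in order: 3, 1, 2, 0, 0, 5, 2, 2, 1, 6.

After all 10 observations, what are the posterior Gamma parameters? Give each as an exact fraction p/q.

obs 1: x=3 → posterior Gamma(7, 14/5)
obs 2: x=1 → posterior Gamma(8, 19/5)
obs 3: x=2 → posterior Gamma(10, 24/5)
obs 4: x=0 → posterior Gamma(10, 29/5)
obs 5: x=0 → posterior Gamma(10, 34/5)
obs 6: x=5 → posterior Gamma(15, 39/5)
obs 7: x=2 → posterior Gamma(17, 44/5)
obs 8: x=2 → posterior Gamma(19, 49/5)
obs 9: x=1 → posterior Gamma(20, 54/5)
obs 10: x=6 → posterior Gamma(26, 59/5)

alpha=26, beta=59/5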